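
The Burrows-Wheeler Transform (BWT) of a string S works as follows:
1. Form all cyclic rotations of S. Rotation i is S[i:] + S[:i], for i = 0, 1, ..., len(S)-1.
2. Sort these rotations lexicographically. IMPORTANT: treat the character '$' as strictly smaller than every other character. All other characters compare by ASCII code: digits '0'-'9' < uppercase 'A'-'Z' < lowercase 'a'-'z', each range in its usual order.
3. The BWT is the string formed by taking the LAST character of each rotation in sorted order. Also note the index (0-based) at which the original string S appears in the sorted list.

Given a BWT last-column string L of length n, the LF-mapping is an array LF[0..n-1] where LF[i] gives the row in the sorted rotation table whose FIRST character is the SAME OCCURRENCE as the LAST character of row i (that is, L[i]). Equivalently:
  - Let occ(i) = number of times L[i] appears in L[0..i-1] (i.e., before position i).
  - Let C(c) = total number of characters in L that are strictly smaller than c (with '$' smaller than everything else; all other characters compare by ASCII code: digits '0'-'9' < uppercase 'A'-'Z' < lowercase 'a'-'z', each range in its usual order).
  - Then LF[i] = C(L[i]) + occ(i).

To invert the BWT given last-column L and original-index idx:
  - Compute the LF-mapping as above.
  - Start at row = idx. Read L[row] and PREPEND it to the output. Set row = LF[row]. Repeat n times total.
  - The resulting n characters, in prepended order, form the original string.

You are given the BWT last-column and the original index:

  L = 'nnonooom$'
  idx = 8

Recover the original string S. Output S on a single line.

Answer: oonnmoon$

Derivation:
LF mapping: 2 3 5 4 6 7 8 1 0
Walk LF starting at row 8, prepending L[row]:
  step 1: row=8, L[8]='$', prepend. Next row=LF[8]=0
  step 2: row=0, L[0]='n', prepend. Next row=LF[0]=2
  step 3: row=2, L[2]='o', prepend. Next row=LF[2]=5
  step 4: row=5, L[5]='o', prepend. Next row=LF[5]=7
  step 5: row=7, L[7]='m', prepend. Next row=LF[7]=1
  step 6: row=1, L[1]='n', prepend. Next row=LF[1]=3
  step 7: row=3, L[3]='n', prepend. Next row=LF[3]=4
  step 8: row=4, L[4]='o', prepend. Next row=LF[4]=6
  step 9: row=6, L[6]='o', prepend. Next row=LF[6]=8
Reversed output: oonnmoon$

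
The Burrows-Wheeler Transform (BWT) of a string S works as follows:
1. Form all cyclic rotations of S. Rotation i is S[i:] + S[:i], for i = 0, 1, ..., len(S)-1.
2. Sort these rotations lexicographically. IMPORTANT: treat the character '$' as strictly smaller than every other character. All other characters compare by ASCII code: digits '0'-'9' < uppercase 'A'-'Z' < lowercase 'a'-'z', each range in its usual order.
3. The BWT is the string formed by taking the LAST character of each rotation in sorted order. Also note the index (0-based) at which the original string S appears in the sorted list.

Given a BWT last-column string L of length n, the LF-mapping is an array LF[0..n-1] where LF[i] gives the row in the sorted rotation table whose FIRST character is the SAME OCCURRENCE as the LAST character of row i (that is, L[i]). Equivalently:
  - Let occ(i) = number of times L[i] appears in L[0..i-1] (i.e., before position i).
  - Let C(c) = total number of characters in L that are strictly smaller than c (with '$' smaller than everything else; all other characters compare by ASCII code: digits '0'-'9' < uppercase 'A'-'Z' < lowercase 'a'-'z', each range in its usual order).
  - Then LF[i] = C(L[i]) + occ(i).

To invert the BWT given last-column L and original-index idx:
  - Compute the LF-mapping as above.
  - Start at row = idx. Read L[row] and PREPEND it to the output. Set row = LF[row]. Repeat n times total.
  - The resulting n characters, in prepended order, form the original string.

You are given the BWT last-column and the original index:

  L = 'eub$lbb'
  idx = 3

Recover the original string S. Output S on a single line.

Answer: bubble$

Derivation:
LF mapping: 4 6 1 0 5 2 3
Walk LF starting at row 3, prepending L[row]:
  step 1: row=3, L[3]='$', prepend. Next row=LF[3]=0
  step 2: row=0, L[0]='e', prepend. Next row=LF[0]=4
  step 3: row=4, L[4]='l', prepend. Next row=LF[4]=5
  step 4: row=5, L[5]='b', prepend. Next row=LF[5]=2
  step 5: row=2, L[2]='b', prepend. Next row=LF[2]=1
  step 6: row=1, L[1]='u', prepend. Next row=LF[1]=6
  step 7: row=6, L[6]='b', prepend. Next row=LF[6]=3
Reversed output: bubble$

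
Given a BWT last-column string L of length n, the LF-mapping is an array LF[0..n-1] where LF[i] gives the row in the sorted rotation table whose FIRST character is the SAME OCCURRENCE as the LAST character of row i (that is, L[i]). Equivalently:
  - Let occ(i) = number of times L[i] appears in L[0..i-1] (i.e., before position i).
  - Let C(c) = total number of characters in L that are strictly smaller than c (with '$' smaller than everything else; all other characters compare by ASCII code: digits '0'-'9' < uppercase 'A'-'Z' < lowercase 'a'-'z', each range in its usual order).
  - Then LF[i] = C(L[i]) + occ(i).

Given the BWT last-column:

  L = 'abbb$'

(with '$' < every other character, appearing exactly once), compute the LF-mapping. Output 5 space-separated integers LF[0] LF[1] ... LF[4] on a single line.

Char counts: '$':1, 'a':1, 'b':3
C (first-col start): C('$')=0, C('a')=1, C('b')=2
L[0]='a': occ=0, LF[0]=C('a')+0=1+0=1
L[1]='b': occ=0, LF[1]=C('b')+0=2+0=2
L[2]='b': occ=1, LF[2]=C('b')+1=2+1=3
L[3]='b': occ=2, LF[3]=C('b')+2=2+2=4
L[4]='$': occ=0, LF[4]=C('$')+0=0+0=0

Answer: 1 2 3 4 0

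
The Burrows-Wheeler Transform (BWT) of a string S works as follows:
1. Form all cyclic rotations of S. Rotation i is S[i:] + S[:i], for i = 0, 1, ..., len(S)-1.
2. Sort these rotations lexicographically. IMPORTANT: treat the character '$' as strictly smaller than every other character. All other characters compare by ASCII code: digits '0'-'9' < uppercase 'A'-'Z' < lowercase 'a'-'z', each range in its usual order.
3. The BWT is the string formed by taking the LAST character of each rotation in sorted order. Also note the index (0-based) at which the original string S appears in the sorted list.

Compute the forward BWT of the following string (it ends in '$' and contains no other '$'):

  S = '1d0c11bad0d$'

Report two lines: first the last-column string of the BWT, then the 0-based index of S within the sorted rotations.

All 12 rotations (rotation i = S[i:]+S[:i]):
  rot[0] = 1d0c11bad0d$
  rot[1] = d0c11bad0d$1
  rot[2] = 0c11bad0d$1d
  rot[3] = c11bad0d$1d0
  rot[4] = 11bad0d$1d0c
  rot[5] = 1bad0d$1d0c1
  rot[6] = bad0d$1d0c11
  rot[7] = ad0d$1d0c11b
  rot[8] = d0d$1d0c11ba
  rot[9] = 0d$1d0c11bad
  rot[10] = d$1d0c11bad0
  rot[11] = $1d0c11bad0d
Sorted (with $ < everything):
  sorted[0] = $1d0c11bad0d  (last char: 'd')
  sorted[1] = 0c11bad0d$1d  (last char: 'd')
  sorted[2] = 0d$1d0c11bad  (last char: 'd')
  sorted[3] = 11bad0d$1d0c  (last char: 'c')
  sorted[4] = 1bad0d$1d0c1  (last char: '1')
  sorted[5] = 1d0c11bad0d$  (last char: '$')
  sorted[6] = ad0d$1d0c11b  (last char: 'b')
  sorted[7] = bad0d$1d0c11  (last char: '1')
  sorted[8] = c11bad0d$1d0  (last char: '0')
  sorted[9] = d$1d0c11bad0  (last char: '0')
  sorted[10] = d0c11bad0d$1  (last char: '1')
  sorted[11] = d0d$1d0c11ba  (last char: 'a')
Last column: dddc1$b1001a
Original string S is at sorted index 5

Answer: dddc1$b1001a
5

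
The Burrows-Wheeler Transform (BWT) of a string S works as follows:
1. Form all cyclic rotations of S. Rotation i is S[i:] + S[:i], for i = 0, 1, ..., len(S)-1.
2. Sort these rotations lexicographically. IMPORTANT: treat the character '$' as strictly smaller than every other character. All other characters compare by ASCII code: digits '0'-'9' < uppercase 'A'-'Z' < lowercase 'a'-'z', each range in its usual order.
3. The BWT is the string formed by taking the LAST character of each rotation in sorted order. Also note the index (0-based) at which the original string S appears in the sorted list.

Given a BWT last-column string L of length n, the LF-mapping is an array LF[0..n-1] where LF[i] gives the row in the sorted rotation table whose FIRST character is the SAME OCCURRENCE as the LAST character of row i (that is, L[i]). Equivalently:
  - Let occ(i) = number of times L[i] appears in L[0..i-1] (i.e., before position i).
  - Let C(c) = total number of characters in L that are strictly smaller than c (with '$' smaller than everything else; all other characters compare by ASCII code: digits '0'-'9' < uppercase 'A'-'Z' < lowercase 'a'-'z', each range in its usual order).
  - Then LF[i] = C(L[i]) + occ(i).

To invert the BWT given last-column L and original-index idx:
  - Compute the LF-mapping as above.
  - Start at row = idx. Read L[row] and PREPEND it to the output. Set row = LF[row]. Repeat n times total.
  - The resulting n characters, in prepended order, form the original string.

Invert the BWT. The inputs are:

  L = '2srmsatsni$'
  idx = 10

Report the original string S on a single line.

Answer: transmiss2$

Derivation:
LF mapping: 1 7 6 4 8 2 10 9 5 3 0
Walk LF starting at row 10, prepending L[row]:
  step 1: row=10, L[10]='$', prepend. Next row=LF[10]=0
  step 2: row=0, L[0]='2', prepend. Next row=LF[0]=1
  step 3: row=1, L[1]='s', prepend. Next row=LF[1]=7
  step 4: row=7, L[7]='s', prepend. Next row=LF[7]=9
  step 5: row=9, L[9]='i', prepend. Next row=LF[9]=3
  step 6: row=3, L[3]='m', prepend. Next row=LF[3]=4
  step 7: row=4, L[4]='s', prepend. Next row=LF[4]=8
  step 8: row=8, L[8]='n', prepend. Next row=LF[8]=5
  step 9: row=5, L[5]='a', prepend. Next row=LF[5]=2
  step 10: row=2, L[2]='r', prepend. Next row=LF[2]=6
  step 11: row=6, L[6]='t', prepend. Next row=LF[6]=10
Reversed output: transmiss2$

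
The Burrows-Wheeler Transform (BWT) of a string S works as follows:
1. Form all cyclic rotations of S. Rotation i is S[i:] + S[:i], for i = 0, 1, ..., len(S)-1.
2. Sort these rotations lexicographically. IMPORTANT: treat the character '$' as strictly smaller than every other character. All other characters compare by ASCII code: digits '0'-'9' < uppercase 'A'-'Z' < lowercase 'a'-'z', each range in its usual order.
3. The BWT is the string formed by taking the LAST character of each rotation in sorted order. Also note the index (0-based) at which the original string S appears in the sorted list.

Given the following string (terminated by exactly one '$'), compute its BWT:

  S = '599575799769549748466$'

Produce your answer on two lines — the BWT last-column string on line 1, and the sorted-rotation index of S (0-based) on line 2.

Answer: 6875997$64795954694957
7

Derivation:
All 22 rotations (rotation i = S[i:]+S[:i]):
  rot[0] = 599575799769549748466$
  rot[1] = 99575799769549748466$5
  rot[2] = 9575799769549748466$59
  rot[3] = 575799769549748466$599
  rot[4] = 75799769549748466$5995
  rot[5] = 5799769549748466$59957
  rot[6] = 799769549748466$599575
  rot[7] = 99769549748466$5995757
  rot[8] = 9769549748466$59957579
  rot[9] = 769549748466$599575799
  rot[10] = 69549748466$5995757997
  rot[11] = 9549748466$59957579976
  rot[12] = 549748466$599575799769
  rot[13] = 49748466$5995757997695
  rot[14] = 9748466$59957579976954
  rot[15] = 748466$599575799769549
  rot[16] = 48466$5995757997695497
  rot[17] = 8466$59957579976954974
  rot[18] = 466$599575799769549748
  rot[19] = 66$5995757997695497484
  rot[20] = 6$59957579976954974846
  rot[21] = $599575799769549748466
Sorted (with $ < everything):
  sorted[0] = $599575799769549748466  (last char: '6')
  sorted[1] = 466$599575799769549748  (last char: '8')
  sorted[2] = 48466$5995757997695497  (last char: '7')
  sorted[3] = 49748466$5995757997695  (last char: '5')
  sorted[4] = 549748466$599575799769  (last char: '9')
  sorted[5] = 575799769549748466$599  (last char: '9')
  sorted[6] = 5799769549748466$59957  (last char: '7')
  sorted[7] = 599575799769549748466$  (last char: '$')
  sorted[8] = 6$59957579976954974846  (last char: '6')
  sorted[9] = 66$5995757997695497484  (last char: '4')
  sorted[10] = 69549748466$5995757997  (last char: '7')
  sorted[11] = 748466$599575799769549  (last char: '9')
  sorted[12] = 75799769549748466$5995  (last char: '5')
  sorted[13] = 769549748466$599575799  (last char: '9')
  sorted[14] = 799769549748466$599575  (last char: '5')
  sorted[15] = 8466$59957579976954974  (last char: '4')
  sorted[16] = 9549748466$59957579976  (last char: '6')
  sorted[17] = 9575799769549748466$59  (last char: '9')
  sorted[18] = 9748466$59957579976954  (last char: '4')
  sorted[19] = 9769549748466$59957579  (last char: '9')
  sorted[20] = 99575799769549748466$5  (last char: '5')
  sorted[21] = 99769549748466$5995757  (last char: '7')
Last column: 6875997$64795954694957
Original string S is at sorted index 7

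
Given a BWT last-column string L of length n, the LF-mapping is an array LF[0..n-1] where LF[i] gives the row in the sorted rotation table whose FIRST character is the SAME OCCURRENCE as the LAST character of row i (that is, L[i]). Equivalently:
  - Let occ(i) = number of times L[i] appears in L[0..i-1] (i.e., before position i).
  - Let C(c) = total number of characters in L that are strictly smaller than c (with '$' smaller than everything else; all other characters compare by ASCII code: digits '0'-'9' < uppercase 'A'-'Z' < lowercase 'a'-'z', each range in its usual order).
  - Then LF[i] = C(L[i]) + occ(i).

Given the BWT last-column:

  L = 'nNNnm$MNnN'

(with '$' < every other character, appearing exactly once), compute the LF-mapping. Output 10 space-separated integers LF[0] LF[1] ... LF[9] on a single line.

Answer: 7 2 3 8 6 0 1 4 9 5

Derivation:
Char counts: '$':1, 'M':1, 'N':4, 'm':1, 'n':3
C (first-col start): C('$')=0, C('M')=1, C('N')=2, C('m')=6, C('n')=7
L[0]='n': occ=0, LF[0]=C('n')+0=7+0=7
L[1]='N': occ=0, LF[1]=C('N')+0=2+0=2
L[2]='N': occ=1, LF[2]=C('N')+1=2+1=3
L[3]='n': occ=1, LF[3]=C('n')+1=7+1=8
L[4]='m': occ=0, LF[4]=C('m')+0=6+0=6
L[5]='$': occ=0, LF[5]=C('$')+0=0+0=0
L[6]='M': occ=0, LF[6]=C('M')+0=1+0=1
L[7]='N': occ=2, LF[7]=C('N')+2=2+2=4
L[8]='n': occ=2, LF[8]=C('n')+2=7+2=9
L[9]='N': occ=3, LF[9]=C('N')+3=2+3=5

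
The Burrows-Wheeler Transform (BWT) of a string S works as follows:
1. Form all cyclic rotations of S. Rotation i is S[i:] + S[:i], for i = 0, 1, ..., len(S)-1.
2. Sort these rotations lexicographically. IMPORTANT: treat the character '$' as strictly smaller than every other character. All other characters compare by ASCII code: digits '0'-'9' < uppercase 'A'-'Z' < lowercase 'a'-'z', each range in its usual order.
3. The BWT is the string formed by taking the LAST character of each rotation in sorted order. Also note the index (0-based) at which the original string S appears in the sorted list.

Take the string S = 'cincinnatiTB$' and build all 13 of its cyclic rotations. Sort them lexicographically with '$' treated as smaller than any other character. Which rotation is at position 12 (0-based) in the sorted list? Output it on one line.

Answer: tiTB$cincinna

Derivation:
All 13 rotations (rotation i = S[i:]+S[:i]):
  rot[0] = cincinnatiTB$
  rot[1] = incinnatiTB$c
  rot[2] = ncinnatiTB$ci
  rot[3] = cinnatiTB$cin
  rot[4] = innatiTB$cinc
  rot[5] = nnatiTB$cinci
  rot[6] = natiTB$cincin
  rot[7] = atiTB$cincinn
  rot[8] = tiTB$cincinna
  rot[9] = iTB$cincinnat
  rot[10] = TB$cincinnati
  rot[11] = B$cincinnatiT
  rot[12] = $cincinnatiTB
Sorted (with $ < everything):
  sorted[0] = $cincinnatiTB
  sorted[1] = B$cincinnatiT
  sorted[2] = TB$cincinnati
  sorted[3] = atiTB$cincinn
  sorted[4] = cincinnatiTB$
  sorted[5] = cinnatiTB$cin
  sorted[6] = iTB$cincinnat
  sorted[7] = incinnatiTB$c
  sorted[8] = innatiTB$cinc
  sorted[9] = natiTB$cincin
  sorted[10] = ncinnatiTB$ci
  sorted[11] = nnatiTB$cinci
  sorted[12] = tiTB$cincinna
sorted[12] = tiTB$cincinna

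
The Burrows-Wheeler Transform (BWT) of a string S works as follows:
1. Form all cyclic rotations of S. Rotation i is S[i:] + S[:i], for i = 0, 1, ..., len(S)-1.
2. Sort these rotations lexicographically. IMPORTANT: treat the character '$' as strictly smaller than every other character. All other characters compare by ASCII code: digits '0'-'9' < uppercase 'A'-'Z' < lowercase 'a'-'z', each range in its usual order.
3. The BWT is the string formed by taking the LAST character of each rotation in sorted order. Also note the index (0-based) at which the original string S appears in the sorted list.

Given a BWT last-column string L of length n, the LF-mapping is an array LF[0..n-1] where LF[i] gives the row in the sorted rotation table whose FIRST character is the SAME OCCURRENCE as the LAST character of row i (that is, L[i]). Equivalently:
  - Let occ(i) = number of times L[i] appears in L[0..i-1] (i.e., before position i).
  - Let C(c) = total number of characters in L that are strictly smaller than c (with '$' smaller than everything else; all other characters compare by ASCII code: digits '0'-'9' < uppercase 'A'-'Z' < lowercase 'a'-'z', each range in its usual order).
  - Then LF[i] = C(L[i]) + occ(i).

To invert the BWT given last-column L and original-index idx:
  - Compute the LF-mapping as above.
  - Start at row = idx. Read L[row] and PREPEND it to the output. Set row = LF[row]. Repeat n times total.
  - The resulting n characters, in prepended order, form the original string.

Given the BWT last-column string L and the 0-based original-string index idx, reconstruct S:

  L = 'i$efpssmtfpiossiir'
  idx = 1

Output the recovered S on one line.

LF mapping: 4 0 1 2 10 13 14 8 17 3 11 5 9 15 16 6 7 12
Walk LF starting at row 1, prepending L[row]:
  step 1: row=1, L[1]='$', prepend. Next row=LF[1]=0
  step 2: row=0, L[0]='i', prepend. Next row=LF[0]=4
  step 3: row=4, L[4]='p', prepend. Next row=LF[4]=10
  step 4: row=10, L[10]='p', prepend. Next row=LF[10]=11
  step 5: row=11, L[11]='i', prepend. Next row=LF[11]=5
  step 6: row=5, L[5]='s', prepend. Next row=LF[5]=13
  step 7: row=13, L[13]='s', prepend. Next row=LF[13]=15
  step 8: row=15, L[15]='i', prepend. Next row=LF[15]=6
  step 9: row=6, L[6]='s', prepend. Next row=LF[6]=14
  step 10: row=14, L[14]='s', prepend. Next row=LF[14]=16
  step 11: row=16, L[16]='i', prepend. Next row=LF[16]=7
  step 12: row=7, L[7]='m', prepend. Next row=LF[7]=8
  step 13: row=8, L[8]='t', prepend. Next row=LF[8]=17
  step 14: row=17, L[17]='r', prepend. Next row=LF[17]=12
  step 15: row=12, L[12]='o', prepend. Next row=LF[12]=9
  step 16: row=9, L[9]='f', prepend. Next row=LF[9]=3
  step 17: row=3, L[3]='f', prepend. Next row=LF[3]=2
  step 18: row=2, L[2]='e', prepend. Next row=LF[2]=1
Reversed output: effortmississippi$

Answer: effortmississippi$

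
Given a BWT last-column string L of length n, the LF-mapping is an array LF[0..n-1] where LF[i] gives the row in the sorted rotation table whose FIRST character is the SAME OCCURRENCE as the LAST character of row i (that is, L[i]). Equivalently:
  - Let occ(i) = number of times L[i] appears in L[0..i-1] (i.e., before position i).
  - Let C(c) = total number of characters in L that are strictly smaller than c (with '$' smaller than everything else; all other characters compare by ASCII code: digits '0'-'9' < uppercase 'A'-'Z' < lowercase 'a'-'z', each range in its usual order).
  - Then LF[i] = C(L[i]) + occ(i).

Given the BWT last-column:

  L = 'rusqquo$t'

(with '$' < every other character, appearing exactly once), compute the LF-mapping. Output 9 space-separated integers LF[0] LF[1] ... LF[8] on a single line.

Answer: 4 7 5 2 3 8 1 0 6

Derivation:
Char counts: '$':1, 'o':1, 'q':2, 'r':1, 's':1, 't':1, 'u':2
C (first-col start): C('$')=0, C('o')=1, C('q')=2, C('r')=4, C('s')=5, C('t')=6, C('u')=7
L[0]='r': occ=0, LF[0]=C('r')+0=4+0=4
L[1]='u': occ=0, LF[1]=C('u')+0=7+0=7
L[2]='s': occ=0, LF[2]=C('s')+0=5+0=5
L[3]='q': occ=0, LF[3]=C('q')+0=2+0=2
L[4]='q': occ=1, LF[4]=C('q')+1=2+1=3
L[5]='u': occ=1, LF[5]=C('u')+1=7+1=8
L[6]='o': occ=0, LF[6]=C('o')+0=1+0=1
L[7]='$': occ=0, LF[7]=C('$')+0=0+0=0
L[8]='t': occ=0, LF[8]=C('t')+0=6+0=6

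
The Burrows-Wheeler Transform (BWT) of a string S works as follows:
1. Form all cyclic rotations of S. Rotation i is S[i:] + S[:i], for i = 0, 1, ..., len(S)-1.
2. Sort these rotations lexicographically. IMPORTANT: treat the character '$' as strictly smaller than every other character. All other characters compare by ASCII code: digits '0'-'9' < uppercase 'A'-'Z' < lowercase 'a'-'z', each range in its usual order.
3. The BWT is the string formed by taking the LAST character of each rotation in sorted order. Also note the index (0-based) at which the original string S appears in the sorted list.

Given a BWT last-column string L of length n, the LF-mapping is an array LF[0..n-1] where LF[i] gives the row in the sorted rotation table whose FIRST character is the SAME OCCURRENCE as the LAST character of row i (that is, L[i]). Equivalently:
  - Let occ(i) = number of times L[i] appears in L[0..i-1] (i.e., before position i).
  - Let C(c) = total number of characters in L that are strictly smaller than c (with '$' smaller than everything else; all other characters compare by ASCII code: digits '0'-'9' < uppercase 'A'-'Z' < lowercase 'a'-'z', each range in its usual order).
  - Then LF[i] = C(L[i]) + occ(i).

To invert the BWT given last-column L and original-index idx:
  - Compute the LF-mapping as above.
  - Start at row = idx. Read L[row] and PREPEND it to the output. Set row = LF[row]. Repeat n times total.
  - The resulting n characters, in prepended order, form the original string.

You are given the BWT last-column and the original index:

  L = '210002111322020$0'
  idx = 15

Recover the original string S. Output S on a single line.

Answer: 2211031100002022$

Derivation:
LF mapping: 11 7 1 2 3 12 8 9 10 16 13 14 4 15 5 0 6
Walk LF starting at row 15, prepending L[row]:
  step 1: row=15, L[15]='$', prepend. Next row=LF[15]=0
  step 2: row=0, L[0]='2', prepend. Next row=LF[0]=11
  step 3: row=11, L[11]='2', prepend. Next row=LF[11]=14
  step 4: row=14, L[14]='0', prepend. Next row=LF[14]=5
  step 5: row=5, L[5]='2', prepend. Next row=LF[5]=12
  step 6: row=12, L[12]='0', prepend. Next row=LF[12]=4
  step 7: row=4, L[4]='0', prepend. Next row=LF[4]=3
  step 8: row=3, L[3]='0', prepend. Next row=LF[3]=2
  step 9: row=2, L[2]='0', prepend. Next row=LF[2]=1
  step 10: row=1, L[1]='1', prepend. Next row=LF[1]=7
  step 11: row=7, L[7]='1', prepend. Next row=LF[7]=9
  step 12: row=9, L[9]='3', prepend. Next row=LF[9]=16
  step 13: row=16, L[16]='0', prepend. Next row=LF[16]=6
  step 14: row=6, L[6]='1', prepend. Next row=LF[6]=8
  step 15: row=8, L[8]='1', prepend. Next row=LF[8]=10
  step 16: row=10, L[10]='2', prepend. Next row=LF[10]=13
  step 17: row=13, L[13]='2', prepend. Next row=LF[13]=15
Reversed output: 2211031100002022$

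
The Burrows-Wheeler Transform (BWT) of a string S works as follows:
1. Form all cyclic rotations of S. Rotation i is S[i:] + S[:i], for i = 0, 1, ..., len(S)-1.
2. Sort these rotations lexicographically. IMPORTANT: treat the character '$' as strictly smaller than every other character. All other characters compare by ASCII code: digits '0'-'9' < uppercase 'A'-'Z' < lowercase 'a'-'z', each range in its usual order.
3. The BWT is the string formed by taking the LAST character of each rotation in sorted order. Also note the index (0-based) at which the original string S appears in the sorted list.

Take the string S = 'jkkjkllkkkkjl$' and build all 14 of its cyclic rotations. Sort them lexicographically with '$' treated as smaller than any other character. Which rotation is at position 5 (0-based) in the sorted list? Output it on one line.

Answer: kjl$jkkjkllkkk

Derivation:
All 14 rotations (rotation i = S[i:]+S[:i]):
  rot[0] = jkkjkllkkkkjl$
  rot[1] = kkjkllkkkkjl$j
  rot[2] = kjkllkkkkjl$jk
  rot[3] = jkllkkkkjl$jkk
  rot[4] = kllkkkkjl$jkkj
  rot[5] = llkkkkjl$jkkjk
  rot[6] = lkkkkjl$jkkjkl
  rot[7] = kkkkjl$jkkjkll
  rot[8] = kkkjl$jkkjkllk
  rot[9] = kkjl$jkkjkllkk
  rot[10] = kjl$jkkjkllkkk
  rot[11] = jl$jkkjkllkkkk
  rot[12] = l$jkkjkllkkkkj
  rot[13] = $jkkjkllkkkkjl
Sorted (with $ < everything):
  sorted[0] = $jkkjkllkkkkjl
  sorted[1] = jkkjkllkkkkjl$
  sorted[2] = jkllkkkkjl$jkk
  sorted[3] = jl$jkkjkllkkkk
  sorted[4] = kjkllkkkkjl$jk
  sorted[5] = kjl$jkkjkllkkk
  sorted[6] = kkjkllkkkkjl$j
  sorted[7] = kkjl$jkkjkllkk
  sorted[8] = kkkjl$jkkjkllk
  sorted[9] = kkkkjl$jkkjkll
  sorted[10] = kllkkkkjl$jkkj
  sorted[11] = l$jkkjkllkkkkj
  sorted[12] = lkkkkjl$jkkjkl
  sorted[13] = llkkkkjl$jkkjk
sorted[5] = kjl$jkkjkllkkk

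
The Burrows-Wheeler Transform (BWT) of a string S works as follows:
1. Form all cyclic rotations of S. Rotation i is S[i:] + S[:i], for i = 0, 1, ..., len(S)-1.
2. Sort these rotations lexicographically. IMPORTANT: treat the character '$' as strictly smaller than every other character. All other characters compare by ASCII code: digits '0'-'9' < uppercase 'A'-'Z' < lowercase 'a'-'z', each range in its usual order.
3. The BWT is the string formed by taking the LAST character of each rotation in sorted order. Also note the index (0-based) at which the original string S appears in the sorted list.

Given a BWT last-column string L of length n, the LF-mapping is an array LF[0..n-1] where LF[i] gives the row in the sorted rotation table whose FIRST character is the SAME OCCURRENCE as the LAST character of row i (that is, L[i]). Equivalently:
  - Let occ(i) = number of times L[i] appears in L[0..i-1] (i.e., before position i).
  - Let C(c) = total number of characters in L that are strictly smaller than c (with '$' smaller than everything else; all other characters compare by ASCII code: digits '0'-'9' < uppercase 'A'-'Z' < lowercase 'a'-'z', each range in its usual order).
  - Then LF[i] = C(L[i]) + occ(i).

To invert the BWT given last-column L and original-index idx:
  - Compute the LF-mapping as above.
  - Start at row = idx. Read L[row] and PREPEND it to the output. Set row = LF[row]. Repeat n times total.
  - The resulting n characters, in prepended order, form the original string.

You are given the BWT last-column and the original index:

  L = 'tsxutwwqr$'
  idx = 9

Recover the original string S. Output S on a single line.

LF mapping: 4 3 9 6 5 7 8 1 2 0
Walk LF starting at row 9, prepending L[row]:
  step 1: row=9, L[9]='$', prepend. Next row=LF[9]=0
  step 2: row=0, L[0]='t', prepend. Next row=LF[0]=4
  step 3: row=4, L[4]='t', prepend. Next row=LF[4]=5
  step 4: row=5, L[5]='w', prepend. Next row=LF[5]=7
  step 5: row=7, L[7]='q', prepend. Next row=LF[7]=1
  step 6: row=1, L[1]='s', prepend. Next row=LF[1]=3
  step 7: row=3, L[3]='u', prepend. Next row=LF[3]=6
  step 8: row=6, L[6]='w', prepend. Next row=LF[6]=8
  step 9: row=8, L[8]='r', prepend. Next row=LF[8]=2
  step 10: row=2, L[2]='x', prepend. Next row=LF[2]=9
Reversed output: xrwusqwtt$

Answer: xrwusqwtt$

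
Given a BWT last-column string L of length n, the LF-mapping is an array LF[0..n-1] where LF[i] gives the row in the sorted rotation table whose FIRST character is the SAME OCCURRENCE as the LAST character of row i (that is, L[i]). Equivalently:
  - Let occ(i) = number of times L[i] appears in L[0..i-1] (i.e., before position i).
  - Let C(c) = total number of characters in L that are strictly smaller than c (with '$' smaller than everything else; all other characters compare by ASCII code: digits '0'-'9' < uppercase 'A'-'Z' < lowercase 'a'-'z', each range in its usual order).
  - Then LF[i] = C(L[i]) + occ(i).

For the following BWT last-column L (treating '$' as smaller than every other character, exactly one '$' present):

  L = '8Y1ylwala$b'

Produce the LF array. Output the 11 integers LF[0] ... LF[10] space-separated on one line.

Char counts: '$':1, '1':1, '8':1, 'Y':1, 'a':2, 'b':1, 'l':2, 'w':1, 'y':1
C (first-col start): C('$')=0, C('1')=1, C('8')=2, C('Y')=3, C('a')=4, C('b')=6, C('l')=7, C('w')=9, C('y')=10
L[0]='8': occ=0, LF[0]=C('8')+0=2+0=2
L[1]='Y': occ=0, LF[1]=C('Y')+0=3+0=3
L[2]='1': occ=0, LF[2]=C('1')+0=1+0=1
L[3]='y': occ=0, LF[3]=C('y')+0=10+0=10
L[4]='l': occ=0, LF[4]=C('l')+0=7+0=7
L[5]='w': occ=0, LF[5]=C('w')+0=9+0=9
L[6]='a': occ=0, LF[6]=C('a')+0=4+0=4
L[7]='l': occ=1, LF[7]=C('l')+1=7+1=8
L[8]='a': occ=1, LF[8]=C('a')+1=4+1=5
L[9]='$': occ=0, LF[9]=C('$')+0=0+0=0
L[10]='b': occ=0, LF[10]=C('b')+0=6+0=6

Answer: 2 3 1 10 7 9 4 8 5 0 6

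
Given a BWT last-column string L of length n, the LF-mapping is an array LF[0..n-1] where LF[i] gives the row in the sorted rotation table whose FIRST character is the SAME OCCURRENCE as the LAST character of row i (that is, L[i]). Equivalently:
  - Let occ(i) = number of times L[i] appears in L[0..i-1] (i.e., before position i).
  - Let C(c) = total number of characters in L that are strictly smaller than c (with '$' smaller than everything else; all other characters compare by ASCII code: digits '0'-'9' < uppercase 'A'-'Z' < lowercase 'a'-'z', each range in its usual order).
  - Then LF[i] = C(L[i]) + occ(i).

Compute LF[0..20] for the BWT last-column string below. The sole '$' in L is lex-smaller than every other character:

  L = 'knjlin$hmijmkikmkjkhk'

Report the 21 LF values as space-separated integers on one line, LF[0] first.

Char counts: '$':1, 'h':2, 'i':3, 'j':3, 'k':6, 'l':1, 'm':3, 'n':2
C (first-col start): C('$')=0, C('h')=1, C('i')=3, C('j')=6, C('k')=9, C('l')=15, C('m')=16, C('n')=19
L[0]='k': occ=0, LF[0]=C('k')+0=9+0=9
L[1]='n': occ=0, LF[1]=C('n')+0=19+0=19
L[2]='j': occ=0, LF[2]=C('j')+0=6+0=6
L[3]='l': occ=0, LF[3]=C('l')+0=15+0=15
L[4]='i': occ=0, LF[4]=C('i')+0=3+0=3
L[5]='n': occ=1, LF[5]=C('n')+1=19+1=20
L[6]='$': occ=0, LF[6]=C('$')+0=0+0=0
L[7]='h': occ=0, LF[7]=C('h')+0=1+0=1
L[8]='m': occ=0, LF[8]=C('m')+0=16+0=16
L[9]='i': occ=1, LF[9]=C('i')+1=3+1=4
L[10]='j': occ=1, LF[10]=C('j')+1=6+1=7
L[11]='m': occ=1, LF[11]=C('m')+1=16+1=17
L[12]='k': occ=1, LF[12]=C('k')+1=9+1=10
L[13]='i': occ=2, LF[13]=C('i')+2=3+2=5
L[14]='k': occ=2, LF[14]=C('k')+2=9+2=11
L[15]='m': occ=2, LF[15]=C('m')+2=16+2=18
L[16]='k': occ=3, LF[16]=C('k')+3=9+3=12
L[17]='j': occ=2, LF[17]=C('j')+2=6+2=8
L[18]='k': occ=4, LF[18]=C('k')+4=9+4=13
L[19]='h': occ=1, LF[19]=C('h')+1=1+1=2
L[20]='k': occ=5, LF[20]=C('k')+5=9+5=14

Answer: 9 19 6 15 3 20 0 1 16 4 7 17 10 5 11 18 12 8 13 2 14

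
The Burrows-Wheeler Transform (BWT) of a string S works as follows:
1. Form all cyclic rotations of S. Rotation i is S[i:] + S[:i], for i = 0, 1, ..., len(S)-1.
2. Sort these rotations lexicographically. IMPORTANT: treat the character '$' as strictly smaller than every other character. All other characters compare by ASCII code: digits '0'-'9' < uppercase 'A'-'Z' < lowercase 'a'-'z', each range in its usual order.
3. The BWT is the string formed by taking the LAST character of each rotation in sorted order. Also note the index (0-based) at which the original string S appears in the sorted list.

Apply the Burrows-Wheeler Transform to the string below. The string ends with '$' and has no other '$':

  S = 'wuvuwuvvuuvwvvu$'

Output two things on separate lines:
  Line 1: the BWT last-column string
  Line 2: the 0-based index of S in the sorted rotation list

All 16 rotations (rotation i = S[i:]+S[:i]):
  rot[0] = wuvuwuvvuuvwvvu$
  rot[1] = uvuwuvvuuvwvvu$w
  rot[2] = vuwuvvuuvwvvu$wu
  rot[3] = uwuvvuuvwvvu$wuv
  rot[4] = wuvvuuvwvvu$wuvu
  rot[5] = uvvuuvwvvu$wuvuw
  rot[6] = vvuuvwvvu$wuvuwu
  rot[7] = vuuvwvvu$wuvuwuv
  rot[8] = uuvwvvu$wuvuwuvv
  rot[9] = uvwvvu$wuvuwuvvu
  rot[10] = vwvvu$wuvuwuvvuu
  rot[11] = wvvu$wuvuwuvvuuv
  rot[12] = vvu$wuvuwuvvuuvw
  rot[13] = vu$wuvuwuvvuuvwv
  rot[14] = u$wuvuwuvvuuvwvv
  rot[15] = $wuvuwuvvuuvwvvu
Sorted (with $ < everything):
  sorted[0] = $wuvuwuvvuuvwvvu  (last char: 'u')
  sorted[1] = u$wuvuwuvvuuvwvv  (last char: 'v')
  sorted[2] = uuvwvvu$wuvuwuvv  (last char: 'v')
  sorted[3] = uvuwuvvuuvwvvu$w  (last char: 'w')
  sorted[4] = uvvuuvwvvu$wuvuw  (last char: 'w')
  sorted[5] = uvwvvu$wuvuwuvvu  (last char: 'u')
  sorted[6] = uwuvvuuvwvvu$wuv  (last char: 'v')
  sorted[7] = vu$wuvuwuvvuuvwv  (last char: 'v')
  sorted[8] = vuuvwvvu$wuvuwuv  (last char: 'v')
  sorted[9] = vuwuvvuuvwvvu$wu  (last char: 'u')
  sorted[10] = vvu$wuvuwuvvuuvw  (last char: 'w')
  sorted[11] = vvuuvwvvu$wuvuwu  (last char: 'u')
  sorted[12] = vwvvu$wuvuwuvvuu  (last char: 'u')
  sorted[13] = wuvuwuvvuuvwvvu$  (last char: '$')
  sorted[14] = wuvvuuvwvvu$wuvu  (last char: 'u')
  sorted[15] = wvvu$wuvuwuvvuuv  (last char: 'v')
Last column: uvvwwuvvvuwuu$uv
Original string S is at sorted index 13

Answer: uvvwwuvvvuwuu$uv
13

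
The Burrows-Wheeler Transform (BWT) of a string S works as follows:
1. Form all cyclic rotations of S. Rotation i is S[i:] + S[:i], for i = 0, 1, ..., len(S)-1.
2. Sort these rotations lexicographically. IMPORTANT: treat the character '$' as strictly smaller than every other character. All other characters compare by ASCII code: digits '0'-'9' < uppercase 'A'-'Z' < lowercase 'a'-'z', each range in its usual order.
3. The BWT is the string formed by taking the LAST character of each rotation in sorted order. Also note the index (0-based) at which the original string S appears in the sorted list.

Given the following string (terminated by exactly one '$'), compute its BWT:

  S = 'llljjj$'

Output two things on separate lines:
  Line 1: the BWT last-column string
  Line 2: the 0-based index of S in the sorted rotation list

All 7 rotations (rotation i = S[i:]+S[:i]):
  rot[0] = llljjj$
  rot[1] = lljjj$l
  rot[2] = ljjj$ll
  rot[3] = jjj$lll
  rot[4] = jj$lllj
  rot[5] = j$llljj
  rot[6] = $llljjj
Sorted (with $ < everything):
  sorted[0] = $llljjj  (last char: 'j')
  sorted[1] = j$llljj  (last char: 'j')
  sorted[2] = jj$lllj  (last char: 'j')
  sorted[3] = jjj$lll  (last char: 'l')
  sorted[4] = ljjj$ll  (last char: 'l')
  sorted[5] = lljjj$l  (last char: 'l')
  sorted[6] = llljjj$  (last char: '$')
Last column: jjjlll$
Original string S is at sorted index 6

Answer: jjjlll$
6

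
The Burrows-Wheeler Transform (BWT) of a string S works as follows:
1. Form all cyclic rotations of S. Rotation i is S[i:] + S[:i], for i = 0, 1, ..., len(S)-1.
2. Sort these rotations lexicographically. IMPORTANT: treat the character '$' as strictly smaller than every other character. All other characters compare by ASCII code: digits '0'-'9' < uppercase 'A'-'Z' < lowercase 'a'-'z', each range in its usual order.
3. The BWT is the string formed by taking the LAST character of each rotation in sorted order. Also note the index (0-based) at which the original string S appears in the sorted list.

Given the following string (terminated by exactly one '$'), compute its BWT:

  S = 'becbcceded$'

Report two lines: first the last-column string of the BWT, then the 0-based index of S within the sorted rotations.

All 11 rotations (rotation i = S[i:]+S[:i]):
  rot[0] = becbcceded$
  rot[1] = ecbcceded$b
  rot[2] = cbcceded$be
  rot[3] = bcceded$bec
  rot[4] = cceded$becb
  rot[5] = ceded$becbc
  rot[6] = eded$becbcc
  rot[7] = ded$becbcce
  rot[8] = ed$becbcced
  rot[9] = d$becbccede
  rot[10] = $becbcceded
Sorted (with $ < everything):
  sorted[0] = $becbcceded  (last char: 'd')
  sorted[1] = bcceded$bec  (last char: 'c')
  sorted[2] = becbcceded$  (last char: '$')
  sorted[3] = cbcceded$be  (last char: 'e')
  sorted[4] = cceded$becb  (last char: 'b')
  sorted[5] = ceded$becbc  (last char: 'c')
  sorted[6] = d$becbccede  (last char: 'e')
  sorted[7] = ded$becbcce  (last char: 'e')
  sorted[8] = ecbcceded$b  (last char: 'b')
  sorted[9] = ed$becbcced  (last char: 'd')
  sorted[10] = eded$becbcc  (last char: 'c')
Last column: dc$ebceebdc
Original string S is at sorted index 2

Answer: dc$ebceebdc
2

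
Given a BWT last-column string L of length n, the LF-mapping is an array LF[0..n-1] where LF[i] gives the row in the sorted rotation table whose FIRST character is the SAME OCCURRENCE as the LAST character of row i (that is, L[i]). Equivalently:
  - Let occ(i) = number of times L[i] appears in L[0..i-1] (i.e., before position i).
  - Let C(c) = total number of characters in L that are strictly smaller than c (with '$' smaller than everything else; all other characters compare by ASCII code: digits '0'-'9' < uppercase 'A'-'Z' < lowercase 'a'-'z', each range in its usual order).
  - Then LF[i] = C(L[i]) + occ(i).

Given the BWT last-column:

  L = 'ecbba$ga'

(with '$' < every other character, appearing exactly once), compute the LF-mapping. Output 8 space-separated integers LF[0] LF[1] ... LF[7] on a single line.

Answer: 6 5 3 4 1 0 7 2

Derivation:
Char counts: '$':1, 'a':2, 'b':2, 'c':1, 'e':1, 'g':1
C (first-col start): C('$')=0, C('a')=1, C('b')=3, C('c')=5, C('e')=6, C('g')=7
L[0]='e': occ=0, LF[0]=C('e')+0=6+0=6
L[1]='c': occ=0, LF[1]=C('c')+0=5+0=5
L[2]='b': occ=0, LF[2]=C('b')+0=3+0=3
L[3]='b': occ=1, LF[3]=C('b')+1=3+1=4
L[4]='a': occ=0, LF[4]=C('a')+0=1+0=1
L[5]='$': occ=0, LF[5]=C('$')+0=0+0=0
L[6]='g': occ=0, LF[6]=C('g')+0=7+0=7
L[7]='a': occ=1, LF[7]=C('a')+1=1+1=2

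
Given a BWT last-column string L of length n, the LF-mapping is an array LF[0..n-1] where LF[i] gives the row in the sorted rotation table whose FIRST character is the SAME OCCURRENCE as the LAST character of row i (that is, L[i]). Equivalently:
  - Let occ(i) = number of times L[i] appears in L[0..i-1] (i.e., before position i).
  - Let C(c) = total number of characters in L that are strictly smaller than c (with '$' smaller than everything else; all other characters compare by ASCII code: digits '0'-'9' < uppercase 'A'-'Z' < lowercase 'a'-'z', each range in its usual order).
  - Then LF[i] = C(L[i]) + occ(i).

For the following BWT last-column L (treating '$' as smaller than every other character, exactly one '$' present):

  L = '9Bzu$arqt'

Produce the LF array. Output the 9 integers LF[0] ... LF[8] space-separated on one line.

Char counts: '$':1, '9':1, 'B':1, 'a':1, 'q':1, 'r':1, 't':1, 'u':1, 'z':1
C (first-col start): C('$')=0, C('9')=1, C('B')=2, C('a')=3, C('q')=4, C('r')=5, C('t')=6, C('u')=7, C('z')=8
L[0]='9': occ=0, LF[0]=C('9')+0=1+0=1
L[1]='B': occ=0, LF[1]=C('B')+0=2+0=2
L[2]='z': occ=0, LF[2]=C('z')+0=8+0=8
L[3]='u': occ=0, LF[3]=C('u')+0=7+0=7
L[4]='$': occ=0, LF[4]=C('$')+0=0+0=0
L[5]='a': occ=0, LF[5]=C('a')+0=3+0=3
L[6]='r': occ=0, LF[6]=C('r')+0=5+0=5
L[7]='q': occ=0, LF[7]=C('q')+0=4+0=4
L[8]='t': occ=0, LF[8]=C('t')+0=6+0=6

Answer: 1 2 8 7 0 3 5 4 6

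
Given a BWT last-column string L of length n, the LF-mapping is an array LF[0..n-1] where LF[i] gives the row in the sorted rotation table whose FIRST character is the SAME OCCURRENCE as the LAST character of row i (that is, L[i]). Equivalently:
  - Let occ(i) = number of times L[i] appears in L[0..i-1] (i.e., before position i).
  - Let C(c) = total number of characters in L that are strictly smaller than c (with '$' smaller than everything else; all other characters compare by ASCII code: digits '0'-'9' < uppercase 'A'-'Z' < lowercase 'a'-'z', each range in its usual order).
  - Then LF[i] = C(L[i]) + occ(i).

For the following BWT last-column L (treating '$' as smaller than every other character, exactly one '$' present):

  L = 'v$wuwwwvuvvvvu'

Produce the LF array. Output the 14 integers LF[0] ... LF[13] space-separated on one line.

Char counts: '$':1, 'u':3, 'v':6, 'w':4
C (first-col start): C('$')=0, C('u')=1, C('v')=4, C('w')=10
L[0]='v': occ=0, LF[0]=C('v')+0=4+0=4
L[1]='$': occ=0, LF[1]=C('$')+0=0+0=0
L[2]='w': occ=0, LF[2]=C('w')+0=10+0=10
L[3]='u': occ=0, LF[3]=C('u')+0=1+0=1
L[4]='w': occ=1, LF[4]=C('w')+1=10+1=11
L[5]='w': occ=2, LF[5]=C('w')+2=10+2=12
L[6]='w': occ=3, LF[6]=C('w')+3=10+3=13
L[7]='v': occ=1, LF[7]=C('v')+1=4+1=5
L[8]='u': occ=1, LF[8]=C('u')+1=1+1=2
L[9]='v': occ=2, LF[9]=C('v')+2=4+2=6
L[10]='v': occ=3, LF[10]=C('v')+3=4+3=7
L[11]='v': occ=4, LF[11]=C('v')+4=4+4=8
L[12]='v': occ=5, LF[12]=C('v')+5=4+5=9
L[13]='u': occ=2, LF[13]=C('u')+2=1+2=3

Answer: 4 0 10 1 11 12 13 5 2 6 7 8 9 3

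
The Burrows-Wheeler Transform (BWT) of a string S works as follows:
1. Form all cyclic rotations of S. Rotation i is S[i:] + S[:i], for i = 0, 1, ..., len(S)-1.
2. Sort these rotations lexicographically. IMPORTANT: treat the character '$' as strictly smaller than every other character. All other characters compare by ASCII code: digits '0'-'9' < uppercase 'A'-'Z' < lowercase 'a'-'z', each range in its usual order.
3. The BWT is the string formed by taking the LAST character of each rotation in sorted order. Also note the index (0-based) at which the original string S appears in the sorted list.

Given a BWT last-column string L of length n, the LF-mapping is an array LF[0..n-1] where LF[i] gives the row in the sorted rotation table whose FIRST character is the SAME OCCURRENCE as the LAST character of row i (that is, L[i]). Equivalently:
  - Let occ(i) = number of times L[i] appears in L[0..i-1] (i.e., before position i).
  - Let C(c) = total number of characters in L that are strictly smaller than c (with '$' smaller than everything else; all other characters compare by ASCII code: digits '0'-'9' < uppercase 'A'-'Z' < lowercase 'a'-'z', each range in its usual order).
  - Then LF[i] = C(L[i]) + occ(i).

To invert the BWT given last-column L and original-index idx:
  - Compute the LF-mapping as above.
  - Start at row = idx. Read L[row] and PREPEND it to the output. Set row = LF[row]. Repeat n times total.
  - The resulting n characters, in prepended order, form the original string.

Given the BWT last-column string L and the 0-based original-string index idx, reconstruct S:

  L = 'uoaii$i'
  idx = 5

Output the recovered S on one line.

Answer: oaiiiu$

Derivation:
LF mapping: 6 5 1 2 3 0 4
Walk LF starting at row 5, prepending L[row]:
  step 1: row=5, L[5]='$', prepend. Next row=LF[5]=0
  step 2: row=0, L[0]='u', prepend. Next row=LF[0]=6
  step 3: row=6, L[6]='i', prepend. Next row=LF[6]=4
  step 4: row=4, L[4]='i', prepend. Next row=LF[4]=3
  step 5: row=3, L[3]='i', prepend. Next row=LF[3]=2
  step 6: row=2, L[2]='a', prepend. Next row=LF[2]=1
  step 7: row=1, L[1]='o', prepend. Next row=LF[1]=5
Reversed output: oaiiiu$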